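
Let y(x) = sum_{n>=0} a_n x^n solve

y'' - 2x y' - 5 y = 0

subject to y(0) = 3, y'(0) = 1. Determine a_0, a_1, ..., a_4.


Ansatz: y(x) = sum_{n>=0} a_n x^n, so y'(x) = sum_{n>=1} n a_n x^(n-1) and y''(x) = sum_{n>=2} n(n-1) a_n x^(n-2).
Substitute into P(x) y'' + Q(x) y' + R(x) y = 0 with P(x) = 1, Q(x) = -2x, R(x) = -5, and match powers of x.
Initial conditions: a_0 = 3, a_1 = 1.
Setting the coefficient of each power of x to zero and solving order by order (substituting the coefficients already found):
  x^0: 2 a_2 - 5 a_0 = 0  ->  2 a_2 = 5 a_0 = 15  ->  a_2 = 15/2
  x^1: 6 a_3 - 7 a_1 = 0  ->  6 a_3 = 7 a_1 = 7  ->  a_3 = 7/6
  x^2: 12 a_4 - 9 a_2 = 0  ->  12 a_4 = 9 a_2 = 135/2  ->  a_4 = 45/8
Truncated series: y(x) = 3 + x + (15/2) x^2 + (7/6) x^3 + (45/8) x^4 + O(x^5).

a_0 = 3; a_1 = 1; a_2 = 15/2; a_3 = 7/6; a_4 = 45/8


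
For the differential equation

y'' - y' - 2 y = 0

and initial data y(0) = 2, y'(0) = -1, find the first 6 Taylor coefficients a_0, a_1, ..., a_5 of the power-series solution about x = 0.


Ansatz: y(x) = sum_{n>=0} a_n x^n, so y'(x) = sum_{n>=1} n a_n x^(n-1) and y''(x) = sum_{n>=2} n(n-1) a_n x^(n-2).
Substitute into P(x) y'' + Q(x) y' + R(x) y = 0 with P(x) = 1, Q(x) = -1, R(x) = -2, and match powers of x.
Initial conditions: a_0 = 2, a_1 = -1.
Setting the coefficient of each power of x to zero and solving order by order (substituting the coefficients already found):
  x^0: 2 a_2 - a_1 - 2 a_0 = 0  ->  2 a_2 = a_1 + 2 a_0 = 3  ->  a_2 = 3/2
  x^1: 6 a_3 - 2 a_2 - 2 a_1 = 0  ->  6 a_3 = 2 a_2 + 2 a_1 = 1  ->  a_3 = 1/6
  x^2: 12 a_4 - 3 a_3 - 2 a_2 = 0  ->  12 a_4 = 3 a_3 + 2 a_2 = 7/2  ->  a_4 = 7/24
  x^3: 20 a_5 - 4 a_4 - 2 a_3 = 0  ->  20 a_5 = 4 a_4 + 2 a_3 = 3/2  ->  a_5 = 3/40
Truncated series: y(x) = 2 - x + (3/2) x^2 + (1/6) x^3 + (7/24) x^4 + (3/40) x^5 + O(x^6).

a_0 = 2; a_1 = -1; a_2 = 3/2; a_3 = 1/6; a_4 = 7/24; a_5 = 3/40


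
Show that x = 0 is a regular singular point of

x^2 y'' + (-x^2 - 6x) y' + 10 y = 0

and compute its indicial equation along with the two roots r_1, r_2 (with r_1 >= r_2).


Divide by x^2 to reach normal form y'' + P_1(x) y' + P_2(x) y = 0 with P_1(x) = -1 - 6/x and P_2(x) = 10/x^2.
x = 0 is a singular point because the y'-coefficient -1 - 6/x has a pole at x = 0 and the y-coefficient 10/x^2 has a pole at x = 0.
It is a regular singular point because x P_1(x) = p(x) = -x - 6 and x^2 P_2(x) = q(x) = 10 are polynomials, hence analytic at x = 0.
p(0) = -6,  q(0) = 10.
Indicial equation: r(r-1) + p(0) r + q(0) = 0, i.e. r^2 + (p(0) - 1) r + q(0) = 0, i.e. r^2 - 7 r + 10 = 0.
Discriminant: (-7)^2 - 4(10) = 9, so r = (7 ± 3)/2.
Solving: r_1 = 5, r_2 = 2.

indicial: r^2 - 7 r + 10 = 0; roots r_1 = 5, r_2 = 2


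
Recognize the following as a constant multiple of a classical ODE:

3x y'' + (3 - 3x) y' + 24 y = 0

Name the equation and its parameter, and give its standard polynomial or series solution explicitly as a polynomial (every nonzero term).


All three coefficients share the factor 3; dividing through by 3 gives  x y'' + (1 - x) y' + 8 y = 0.
This matches the Laguerre equation x y'' + (1 - x) y' + n y = 0 with n = 8; the polynomial solution is L_8(x).
With y = sum_k a_k x^k, matching x^k gives (k+1)k a_{k+1} + (k+1) a_{k+1} - k a_k + n a_k = 0, i.e. (k+1)^2 a_{k+1} = (k - n) a_k = (k - 8) a_k. The right side vanishes at k = 8, so the series terminates at degree 8.
Standard normalization L_n(0) = 1 gives a_0 = 1. Work upward with a_{k+1} = (k - 8) a_k / (k+1)^2:
  a_1 = (0 - 8)(1) / 1^2 = -8/1 = -8
  a_2 = (1 - 8)(-8) / 2^2 = 56/4 = 14
  a_3 = (2 - 8)(14) / 3^2 = -84/9 = -28/3
  a_4 = (3 - 8)(-28/3) / 4^2 = (140/3)/16 = 35/12
  a_5 = (4 - 8)(35/12) / 5^2 = (-35/3)/25 = -7/15
  a_6 = (5 - 8)(-7/15) / 6^2 = (7/5)/36 = 7/180
  a_7 = (6 - 8)(7/180) / 7^2 = (-7/90)/49 = -1/630
  a_8 = (7 - 8)(-1/630) / 8^2 = (1/630)/64 = 1/40320
Hence L_8(x) = x^8/40320 - x^7/630 + 7 x^6/180 - 7 x^5/15 + 35 x^4/12 - 28 x^3/3 + 14 x^2 - 8 x + 1.

L_8(x); series = x^8/40320 - x^7/630 + 7 x^6/180 - 7 x^5/15 + 35 x^4/12 - 28 x^3/3 + 14 x^2 - 8 x + 1


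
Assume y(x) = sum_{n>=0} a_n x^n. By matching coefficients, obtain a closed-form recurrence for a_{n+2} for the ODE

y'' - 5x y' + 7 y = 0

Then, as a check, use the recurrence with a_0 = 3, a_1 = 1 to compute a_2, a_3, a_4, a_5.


Substitute y = sum_n a_n x^n.
y''(x) has coefficient (n+2)(n+1) a_{n+2} at x^n;
-5 x y'(x) has coefficient -5 n a_n at x^n (shift);
7 y(x) has coefficient 7 a_n at x^n.
Matching x^n: (n+2)(n+1) a_{n+2} + (-5n + 7) a_n = 0.
Thus a_{n+2} = (5n - 7) / ((n+1)(n+2)) * a_n.

Check with a_0 = 3, a_1 = 1 (apply the recurrence for n = 0, 1, 2, 3): a_0 = 3, a_1 = 1, a_2 = -21/2, a_3 = -1/3, a_4 = -21/8, a_5 = -2/15.

a_(n+2) = (5n - 7) / ((n+1)(n+2)) * a_n; check: a_0 = 3, a_1 = 1, a_2 = -21/2, a_3 = -1/3, a_4 = -21/8, a_5 = -2/15


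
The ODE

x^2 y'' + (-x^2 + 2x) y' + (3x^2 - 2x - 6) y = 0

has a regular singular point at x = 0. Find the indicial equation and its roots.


Divide by x^2 to reach normal form y'' + P_1(x) y' + P_2(x) y = 0 with P_1(x) = -1 + 2/x and P_2(x) = 3 - 2/x - 6/x^2.
x = 0 is a singular point because the y'-coefficient -1 + 2/x has a pole at x = 0 and the y-coefficient 3 - 2/x - 6/x^2 has a pole at x = 0.
It is a regular singular point because x P_1(x) = p(x) = 2 - x and x^2 P_2(x) = q(x) = 3x^2 - 2x - 6 are polynomials, hence analytic at x = 0.
p(0) = 2,  q(0) = -6.
Indicial equation: r(r-1) + p(0) r + q(0) = 0, i.e. r^2 + (p(0) - 1) r + q(0) = 0, i.e. r^2 + 1 r - 6 = 0.
Discriminant: (1)^2 - 4(-6) = 25, so r = (-1 ± 5)/2.
Solving: r_1 = 2, r_2 = -3.

indicial: r^2 + 1 r - 6 = 0; roots r_1 = 2, r_2 = -3


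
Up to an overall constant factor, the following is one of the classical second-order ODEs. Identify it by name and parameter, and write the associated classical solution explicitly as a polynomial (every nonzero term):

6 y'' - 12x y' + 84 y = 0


All three coefficients share the factor 6; dividing through by 6 gives  y'' - 2x y' + 14 y = 0.
This matches the Hermite equation y'' - 2x y' + 2n y = 0 with 2n = 14, so n = 7; the polynomial solution is H_7(x).
With y = sum_k a_k x^k, matching x^k gives (k+2)(k+1) a_{k+2} = 2(k - n) a_k = 2(k - 7) a_k. The right side vanishes at k = 7, so the series with the parity of 7 terminates at degree 7.
Standard normalization: leading coefficient of H_n is 2^n, so a_7 = 2^7 = 128. Work downward with a_k = (k+1)(k+2) a_{k+2} / (2(k - n)):
  a_5 = (6)(7)(128) / (2(5 - 7)) = 5376/(-4) = -1344
  a_3 = (4)(5)(-1344) / (2(3 - 7)) = -26880/(-8) = 3360
  a_1 = (2)(3)(3360) / (2(1 - 7)) = 20160/(-12) = -1680
Hence H_7(x) = 128 x^7 - 1344 x^5 + 3360 x^3 - 1680 x.

H_7(x); series = 128 x^7 - 1344 x^5 + 3360 x^3 - 1680 x


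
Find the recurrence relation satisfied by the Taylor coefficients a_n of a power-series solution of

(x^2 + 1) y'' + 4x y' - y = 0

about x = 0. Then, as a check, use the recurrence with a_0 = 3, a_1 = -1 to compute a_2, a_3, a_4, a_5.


Substitute y = sum_n a_n x^n.
(1 + 1 x^2) y'' contributes (n+2)(n+1) a_{n+2} + n(n-1) a_n at x^n.
4 x y'(x) contributes 4 n a_n at x^n.
-y(x) contributes -1 a_n at x^n.
Matching x^n: (n+2)(n+1) a_{n+2} + (n(n-1) + 4 n - 1) a_n = 0.
Thus a_{n+2} = (-n(n-1) - 4 n + 1) / ((n+1)(n+2)) * a_n.

Check with a_0 = 3, a_1 = -1 (apply the recurrence for n = 0, 1, 2, 3): a_0 = 3, a_1 = -1, a_2 = 3/2, a_3 = 1/2, a_4 = -9/8, a_5 = -17/40.

a_(n+2) = (-n(n-1) - 4 n + 1) / ((n+1)(n+2)) * a_n; check: a_0 = 3, a_1 = -1, a_2 = 3/2, a_3 = 1/2, a_4 = -9/8, a_5 = -17/40


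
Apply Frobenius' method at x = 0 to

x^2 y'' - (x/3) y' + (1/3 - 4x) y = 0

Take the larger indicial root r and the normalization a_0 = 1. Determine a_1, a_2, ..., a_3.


Write in Frobenius form y'' + (p(x)/x) y' + (q(x)/x^2) y = 0:
  p(x) = -1/3,  q(x) = 1/3 - 4x.
Indicial equation: r(r-1) + (-1/3) r + (1/3) = 0 -> roots r_1 = 1, r_2 = 1/3.
Take r = r_1 = 1. Let y(x) = x^r sum_{n>=0} a_n x^n with a_0 = 1.
Substitute y = x^r sum a_n x^n and match x^{r+n}. The recurrence is
  D(n) a_n - 4 a_{n-1} = 0,  where D(n) = (r+n)(r+n-1) + (-1/3)(r+n) + (1/3).
  a_n = 4 / D(n) * a_{n-1}.
Since the indicial polynomial factors as (r - r_1)(r - r_2), D(n) = (r_1 + n - r_1)(r_1 + n - r_2) = n(n + 2/3).
Evaluating step by step (a_0 = 1):
  n = 1: D(1) = 1(1 + 2/3) = 5/3; numerator = 4(1) = 4; a_1 = (4)/(5/3) = 12/5
  n = 2: D(2) = 2(2 + 2/3) = 16/3; numerator = 4(12/5) = 48/5; a_2 = (48/5)/(16/3) = 9/5
  n = 3: D(3) = 3(3 + 2/3) = 11; numerator = 4(9/5) = 36/5; a_3 = (36/5)/(11) = 36/55

r = 1; a_0 = 1; a_1 = 12/5; a_2 = 9/5; a_3 = 36/55


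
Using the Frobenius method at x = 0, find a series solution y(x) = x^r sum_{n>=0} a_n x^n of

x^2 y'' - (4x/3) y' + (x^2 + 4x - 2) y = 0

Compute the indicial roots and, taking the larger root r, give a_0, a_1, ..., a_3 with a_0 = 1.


Write in Frobenius form y'' + (p(x)/x) y' + (q(x)/x^2) y = 0:
  p(x) = -4/3,  q(x) = x^2 + 4x - 2.
Indicial equation: r(r-1) + (-4/3) r + (-2) = 0 -> roots r_1 = 3, r_2 = -2/3.
Take r = r_1 = 3. Let y(x) = x^r sum_{n>=0} a_n x^n with a_0 = 1.
Substitute y = x^r sum a_n x^n and match x^{r+n}. The recurrence is
  D(n) a_n + 4 a_{n-1} + 1 a_{n-2} = 0,  where D(n) = (r+n)(r+n-1) + (-4/3)(r+n) + (-2).
  a_n = [-4 a_{n-1} - 1 a_{n-2}] / D(n).
Since the indicial polynomial factors as (r - r_1)(r - r_2), D(n) = (r_1 + n - r_1)(r_1 + n - r_2) = n(n + 11/3).
Evaluating step by step (a_0 = 1):
  n = 1: D(1) = 1(1 + 11/3) = 14/3; numerator = -4(1) = -4; a_1 = (-4)/(14/3) = -6/7
  n = 2: D(2) = 2(2 + 11/3) = 34/3; numerator = -4(-6/7) - 1(1) = 17/7; a_2 = (17/7)/(34/3) = 3/14
  n = 3: D(3) = 3(3 + 11/3) = 20; numerator = -4(3/14) - 1(-6/7) = 0; a_3 = (0)/(20) = 0

r = 3; a_0 = 1; a_1 = -6/7; a_2 = 3/14; a_3 = 0


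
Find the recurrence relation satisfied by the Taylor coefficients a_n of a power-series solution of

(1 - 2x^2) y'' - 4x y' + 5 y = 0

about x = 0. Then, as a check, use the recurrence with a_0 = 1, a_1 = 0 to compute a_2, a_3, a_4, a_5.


Substitute y = sum_n a_n x^n.
(1 - 2 x^2) y'' contributes (n+2)(n+1) a_{n+2} - 2 n(n-1) a_n at x^n.
-4 x y'(x) contributes -4 n a_n at x^n.
5 y(x) contributes 5 a_n at x^n.
Matching x^n: (n+2)(n+1) a_{n+2} + (-2 n(n-1) - 4 n + 5) a_n = 0.
Thus a_{n+2} = (2 n(n-1) + 4 n - 5) / ((n+1)(n+2)) * a_n.

Check with a_0 = 1, a_1 = 0 (apply the recurrence for n = 0, 1, 2, 3): a_0 = 1, a_1 = 0, a_2 = -5/2, a_3 = 0, a_4 = -35/24, a_5 = 0.

a_(n+2) = (2 n(n-1) + 4 n - 5) / ((n+1)(n+2)) * a_n; check: a_0 = 1, a_1 = 0, a_2 = -5/2, a_3 = 0, a_4 = -35/24, a_5 = 0


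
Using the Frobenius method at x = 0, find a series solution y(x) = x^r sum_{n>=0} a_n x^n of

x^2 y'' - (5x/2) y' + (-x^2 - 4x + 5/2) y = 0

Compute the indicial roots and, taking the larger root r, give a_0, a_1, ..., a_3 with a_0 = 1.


Write in Frobenius form y'' + (p(x)/x) y' + (q(x)/x^2) y = 0:
  p(x) = -5/2,  q(x) = -x^2 - 4x + 5/2.
Indicial equation: r(r-1) + (-5/2) r + (5/2) = 0 -> roots r_1 = 5/2, r_2 = 1.
Take r = r_1 = 5/2. Let y(x) = x^r sum_{n>=0} a_n x^n with a_0 = 1.
Substitute y = x^r sum a_n x^n and match x^{r+n}. The recurrence is
  D(n) a_n - 4 a_{n-1} - 1 a_{n-2} = 0,  where D(n) = (r+n)(r+n-1) + (-5/2)(r+n) + (5/2).
  a_n = [4 a_{n-1} + 1 a_{n-2}] / D(n).
Since the indicial polynomial factors as (r - r_1)(r - r_2), D(n) = (r_1 + n - r_1)(r_1 + n - r_2) = n(n + 3/2).
Evaluating step by step (a_0 = 1):
  n = 1: D(1) = 1(1 + 3/2) = 5/2; numerator = 4(1) = 4; a_1 = (4)/(5/2) = 8/5
  n = 2: D(2) = 2(2 + 3/2) = 7; numerator = 4(8/5) + 1(1) = 37/5; a_2 = (37/5)/(7) = 37/35
  n = 3: D(3) = 3(3 + 3/2) = 27/2; numerator = 4(37/35) + 1(8/5) = 204/35; a_3 = (204/35)/(27/2) = 136/315

r = 5/2; a_0 = 1; a_1 = 8/5; a_2 = 37/35; a_3 = 136/315


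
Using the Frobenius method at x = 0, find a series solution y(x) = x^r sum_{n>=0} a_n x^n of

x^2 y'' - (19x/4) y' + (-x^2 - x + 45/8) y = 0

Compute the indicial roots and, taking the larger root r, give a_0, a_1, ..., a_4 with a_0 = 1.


Write in Frobenius form y'' + (p(x)/x) y' + (q(x)/x^2) y = 0:
  p(x) = -19/4,  q(x) = -x^2 - x + 45/8.
Indicial equation: r(r-1) + (-19/4) r + (45/8) = 0 -> roots r_1 = 9/2, r_2 = 5/4.
Take r = r_1 = 9/2. Let y(x) = x^r sum_{n>=0} a_n x^n with a_0 = 1.
Substitute y = x^r sum a_n x^n and match x^{r+n}. The recurrence is
  D(n) a_n - 1 a_{n-1} - 1 a_{n-2} = 0,  where D(n) = (r+n)(r+n-1) + (-19/4)(r+n) + (45/8).
  a_n = [1 a_{n-1} + 1 a_{n-2}] / D(n).
Since the indicial polynomial factors as (r - r_1)(r - r_2), D(n) = (r_1 + n - r_1)(r_1 + n - r_2) = n(n + 13/4).
Evaluating step by step (a_0 = 1):
  n = 1: D(1) = 1(1 + 13/4) = 17/4; numerator = 1(1) = 1; a_1 = (1)/(17/4) = 4/17
  n = 2: D(2) = 2(2 + 13/4) = 21/2; numerator = 1(4/17) + 1(1) = 21/17; a_2 = (21/17)/(21/2) = 2/17
  n = 3: D(3) = 3(3 + 13/4) = 75/4; numerator = 1(2/17) + 1(4/17) = 6/17; a_3 = (6/17)/(75/4) = 8/425
  n = 4: D(4) = 4(4 + 13/4) = 29; numerator = 1(8/425) + 1(2/17) = 58/425; a_4 = (58/425)/(29) = 2/425

r = 9/2; a_0 = 1; a_1 = 4/17; a_2 = 2/17; a_3 = 8/425; a_4 = 2/425


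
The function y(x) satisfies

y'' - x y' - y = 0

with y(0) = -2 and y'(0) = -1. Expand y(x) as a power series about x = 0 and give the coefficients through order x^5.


Ansatz: y(x) = sum_{n>=0} a_n x^n, so y'(x) = sum_{n>=1} n a_n x^(n-1) and y''(x) = sum_{n>=2} n(n-1) a_n x^(n-2).
Substitute into P(x) y'' + Q(x) y' + R(x) y = 0 with P(x) = 1, Q(x) = -x, R(x) = -1, and match powers of x.
Initial conditions: a_0 = -2, a_1 = -1.
Setting the coefficient of each power of x to zero and solving order by order (substituting the coefficients already found):
  x^0: 2 a_2 - a_0 = 0  ->  2 a_2 = a_0 = -2  ->  a_2 = -1
  x^1: 6 a_3 - 2 a_1 = 0  ->  6 a_3 = 2 a_1 = -2  ->  a_3 = -1/3
  x^2: 12 a_4 - 3 a_2 = 0  ->  12 a_4 = 3 a_2 = -3  ->  a_4 = -1/4
  x^3: 20 a_5 - 4 a_3 = 0  ->  20 a_5 = 4 a_3 = -4/3  ->  a_5 = -1/15
Truncated series: y(x) = -2 - x - x^2 - (1/3) x^3 - (1/4) x^4 - (1/15) x^5 + O(x^6).

a_0 = -2; a_1 = -1; a_2 = -1; a_3 = -1/3; a_4 = -1/4; a_5 = -1/15


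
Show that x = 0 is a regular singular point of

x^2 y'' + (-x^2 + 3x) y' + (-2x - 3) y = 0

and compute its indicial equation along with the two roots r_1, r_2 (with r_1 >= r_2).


Divide by x^2 to reach normal form y'' + P_1(x) y' + P_2(x) y = 0 with P_1(x) = -1 + 3/x and P_2(x) = -2/x - 3/x^2.
x = 0 is a singular point because the y'-coefficient -1 + 3/x has a pole at x = 0 and the y-coefficient -2/x - 3/x^2 has a pole at x = 0.
It is a regular singular point because x P_1(x) = p(x) = 3 - x and x^2 P_2(x) = q(x) = -2x - 3 are polynomials, hence analytic at x = 0.
p(0) = 3,  q(0) = -3.
Indicial equation: r(r-1) + p(0) r + q(0) = 0, i.e. r^2 + (p(0) - 1) r + q(0) = 0, i.e. r^2 + 2 r - 3 = 0.
Discriminant: (2)^2 - 4(-3) = 16, so r = (-2 ± 4)/2.
Solving: r_1 = 1, r_2 = -3.

indicial: r^2 + 2 r - 3 = 0; roots r_1 = 1, r_2 = -3


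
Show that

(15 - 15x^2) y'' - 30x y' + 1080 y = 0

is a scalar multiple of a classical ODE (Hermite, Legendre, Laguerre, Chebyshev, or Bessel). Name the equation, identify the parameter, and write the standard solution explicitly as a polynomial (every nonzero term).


All three coefficients share the factor 15; dividing through by 15 gives  (1 - x^2) y'' - 2x y' + 72 y = 0.
This matches the Legendre equation (1 - x^2) y'' - 2x y' + n(n+1) y = 0 (note the -2x y' term) with n(n+1) = 72, so n = 8; the polynomial solution is P_8(x).
With y = sum_k a_k x^k, matching x^k gives (k+2)(k+1) a_{k+2} = [k(k+1) - n(n+1)] a_k = (k - 8)(k + 9) a_k. The right side vanishes at k = 8, so the series with the parity of 8 terminates at degree 8.
Standard normalization (P_n(1) = 1): leading coefficient (2n)!/(2^n (n!)^2) = 20922789888000/(256*1625702400) = 6435/128, so a_8 = 6435/128. Work downward with a_k = (k+1)(k+2) a_{k+2} / ((k - 8)(k + 9)):
  a_6 = (7)(8)(6435/128) / ((6 - 8)(6 + 9)) = (45045/16)/(-30) = -3003/32
  a_4 = (5)(6)(-3003/32) / ((4 - 8)(4 + 9)) = (-45045/16)/(-52) = 3465/64
  a_2 = (3)(4)(3465/64) / ((2 - 8)(2 + 9)) = (10395/16)/(-66) = -315/32
  a_0 = (1)(2)(-315/32) / ((0 - 8)(0 + 9)) = (-315/16)/(-72) = 35/128
Hence P_8(x) = 6435 x^8/128 - 3003 x^6/32 + 3465 x^4/64 - 315 x^2/32 + 35/128.

P_8(x); series = 6435 x^8/128 - 3003 x^6/32 + 3465 x^4/64 - 315 x^2/32 + 35/128


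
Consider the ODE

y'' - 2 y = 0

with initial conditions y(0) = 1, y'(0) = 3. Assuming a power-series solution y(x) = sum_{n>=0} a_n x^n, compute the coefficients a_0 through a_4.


Ansatz: y(x) = sum_{n>=0} a_n x^n, so y'(x) = sum_{n>=1} n a_n x^(n-1) and y''(x) = sum_{n>=2} n(n-1) a_n x^(n-2).
Substitute into P(x) y'' + Q(x) y' + R(x) y = 0 with P(x) = 1, Q(x) = 0, R(x) = -2, and match powers of x.
Initial conditions: a_0 = 1, a_1 = 3.
Setting the coefficient of each power of x to zero and solving order by order (substituting the coefficients already found):
  x^0: 2 a_2 - 2 a_0 = 0  ->  2 a_2 = 2 a_0 = 2  ->  a_2 = 1
  x^1: 6 a_3 - 2 a_1 = 0  ->  6 a_3 = 2 a_1 = 6  ->  a_3 = 1
  x^2: 12 a_4 - 2 a_2 = 0  ->  12 a_4 = 2 a_2 = 2  ->  a_4 = 1/6
Truncated series: y(x) = 1 + 3 x + x^2 + x^3 + (1/6) x^4 + O(x^5).

a_0 = 1; a_1 = 3; a_2 = 1; a_3 = 1; a_4 = 1/6


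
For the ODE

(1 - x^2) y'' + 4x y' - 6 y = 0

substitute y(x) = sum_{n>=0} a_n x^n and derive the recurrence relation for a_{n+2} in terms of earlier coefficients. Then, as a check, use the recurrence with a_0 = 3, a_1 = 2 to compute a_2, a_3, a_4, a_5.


Substitute y = sum_n a_n x^n.
(1 - 1 x^2) y'' contributes (n+2)(n+1) a_{n+2} - n(n-1) a_n at x^n.
4 x y'(x) contributes 4 n a_n at x^n.
-6 y(x) contributes -6 a_n at x^n.
Matching x^n: (n+2)(n+1) a_{n+2} + (-n(n-1) + 4 n - 6) a_n = 0.
Thus a_{n+2} = (n(n-1) - 4 n + 6) / ((n+1)(n+2)) * a_n.

Check with a_0 = 3, a_1 = 2 (apply the recurrence for n = 0, 1, 2, 3): a_0 = 3, a_1 = 2, a_2 = 9, a_3 = 2/3, a_4 = 0, a_5 = 0.

a_(n+2) = (n(n-1) - 4 n + 6) / ((n+1)(n+2)) * a_n; check: a_0 = 3, a_1 = 2, a_2 = 9, a_3 = 2/3, a_4 = 0, a_5 = 0


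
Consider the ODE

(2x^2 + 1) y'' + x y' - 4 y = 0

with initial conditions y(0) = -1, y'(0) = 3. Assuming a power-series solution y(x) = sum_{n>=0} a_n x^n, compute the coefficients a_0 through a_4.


Ansatz: y(x) = sum_{n>=0} a_n x^n, so y'(x) = sum_{n>=1} n a_n x^(n-1) and y''(x) = sum_{n>=2} n(n-1) a_n x^(n-2).
Substitute into P(x) y'' + Q(x) y' + R(x) y = 0 with P(x) = 2x^2 + 1, Q(x) = x, R(x) = -4, and match powers of x.
Initial conditions: a_0 = -1, a_1 = 3.
Setting the coefficient of each power of x to zero and solving order by order (substituting the coefficients already found):
  x^0: 2 a_2 - 4 a_0 = 0  ->  2 a_2 = 4 a_0 = -4  ->  a_2 = -2
  x^1: 6 a_3 - 3 a_1 = 0  ->  6 a_3 = 3 a_1 = 9  ->  a_3 = 3/2
  x^2: 12 a_4 + 2 a_2 = 0  ->  12 a_4 = -2 a_2 = 4  ->  a_4 = 1/3
Truncated series: y(x) = -1 + 3 x - 2 x^2 + (3/2) x^3 + (1/3) x^4 + O(x^5).

a_0 = -1; a_1 = 3; a_2 = -2; a_3 = 3/2; a_4 = 1/3


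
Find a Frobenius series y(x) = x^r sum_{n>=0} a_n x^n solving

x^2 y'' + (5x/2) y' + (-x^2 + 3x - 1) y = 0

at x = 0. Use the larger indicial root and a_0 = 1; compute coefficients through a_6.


Write in Frobenius form y'' + (p(x)/x) y' + (q(x)/x^2) y = 0:
  p(x) = 5/2,  q(x) = -x^2 + 3x - 1.
Indicial equation: r(r-1) + (5/2) r + (-1) = 0 -> roots r_1 = 1/2, r_2 = -2.
Take r = r_1 = 1/2. Let y(x) = x^r sum_{n>=0} a_n x^n with a_0 = 1.
Substitute y = x^r sum a_n x^n and match x^{r+n}. The recurrence is
  D(n) a_n + 3 a_{n-1} - 1 a_{n-2} = 0,  where D(n) = (r+n)(r+n-1) + (5/2)(r+n) + (-1).
  a_n = [-3 a_{n-1} + 1 a_{n-2}] / D(n).
Since the indicial polynomial factors as (r - r_1)(r - r_2), D(n) = (r_1 + n - r_1)(r_1 + n - r_2) = n(n + 5/2).
Evaluating step by step (a_0 = 1):
  n = 1: D(1) = 1(1 + 5/2) = 7/2; numerator = -3(1) = -3; a_1 = (-3)/(7/2) = -6/7
  n = 2: D(2) = 2(2 + 5/2) = 9; numerator = -3(-6/7) + 1(1) = 25/7; a_2 = (25/7)/(9) = 25/63
  n = 3: D(3) = 3(3 + 5/2) = 33/2; numerator = -3(25/63) + 1(-6/7) = -43/21; a_3 = (-43/21)/(33/2) = -86/693
  n = 4: D(4) = 4(4 + 5/2) = 26; numerator = -3(-86/693) + 1(25/63) = 533/693; a_4 = (533/693)/(26) = 41/1386
  n = 5: D(5) = 5(5 + 5/2) = 75/2; numerator = -3(41/1386) + 1(-86/693) = -295/1386; a_5 = (-295/1386)/(75/2) = -59/10395
  n = 6: D(6) = 6(6 + 5/2) = 51; numerator = -3(-59/10395) + 1(41/1386) = 323/6930; a_6 = (323/6930)/(51) = 19/20790

r = 1/2; a_0 = 1; a_1 = -6/7; a_2 = 25/63; a_3 = -86/693; a_4 = 41/1386; a_5 = -59/10395; a_6 = 19/20790


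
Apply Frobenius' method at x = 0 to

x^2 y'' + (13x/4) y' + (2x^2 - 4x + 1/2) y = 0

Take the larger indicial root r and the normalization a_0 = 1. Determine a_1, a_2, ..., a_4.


Write in Frobenius form y'' + (p(x)/x) y' + (q(x)/x^2) y = 0:
  p(x) = 13/4,  q(x) = 2x^2 - 4x + 1/2.
Indicial equation: r(r-1) + (13/4) r + (1/2) = 0 -> roots r_1 = -1/4, r_2 = -2.
Take r = r_1 = -1/4. Let y(x) = x^r sum_{n>=0} a_n x^n with a_0 = 1.
Substitute y = x^r sum a_n x^n and match x^{r+n}. The recurrence is
  D(n) a_n - 4 a_{n-1} + 2 a_{n-2} = 0,  where D(n) = (r+n)(r+n-1) + (13/4)(r+n) + (1/2).
  a_n = [4 a_{n-1} - 2 a_{n-2}] / D(n).
Since the indicial polynomial factors as (r - r_1)(r - r_2), D(n) = (r_1 + n - r_1)(r_1 + n - r_2) = n(n + 7/4).
Evaluating step by step (a_0 = 1):
  n = 1: D(1) = 1(1 + 7/4) = 11/4; numerator = 4(1) = 4; a_1 = (4)/(11/4) = 16/11
  n = 2: D(2) = 2(2 + 7/4) = 15/2; numerator = 4(16/11) - 2(1) = 42/11; a_2 = (42/11)/(15/2) = 28/55
  n = 3: D(3) = 3(3 + 7/4) = 57/4; numerator = 4(28/55) - 2(16/11) = -48/55; a_3 = (-48/55)/(57/4) = -64/1045
  n = 4: D(4) = 4(4 + 7/4) = 23; numerator = 4(-64/1045) - 2(28/55) = -24/19; a_4 = (-24/19)/(23) = -24/437

r = -1/4; a_0 = 1; a_1 = 16/11; a_2 = 28/55; a_3 = -64/1045; a_4 = -24/437


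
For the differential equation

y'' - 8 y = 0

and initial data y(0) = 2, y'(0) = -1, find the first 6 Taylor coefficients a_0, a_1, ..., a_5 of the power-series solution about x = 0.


Ansatz: y(x) = sum_{n>=0} a_n x^n, so y'(x) = sum_{n>=1} n a_n x^(n-1) and y''(x) = sum_{n>=2} n(n-1) a_n x^(n-2).
Substitute into P(x) y'' + Q(x) y' + R(x) y = 0 with P(x) = 1, Q(x) = 0, R(x) = -8, and match powers of x.
Initial conditions: a_0 = 2, a_1 = -1.
Setting the coefficient of each power of x to zero and solving order by order (substituting the coefficients already found):
  x^0: 2 a_2 - 8 a_0 = 0  ->  2 a_2 = 8 a_0 = 16  ->  a_2 = 8
  x^1: 6 a_3 - 8 a_1 = 0  ->  6 a_3 = 8 a_1 = -8  ->  a_3 = -4/3
  x^2: 12 a_4 - 8 a_2 = 0  ->  12 a_4 = 8 a_2 = 64  ->  a_4 = 16/3
  x^3: 20 a_5 - 8 a_3 = 0  ->  20 a_5 = 8 a_3 = -32/3  ->  a_5 = -8/15
Truncated series: y(x) = 2 - x + 8 x^2 - (4/3) x^3 + (16/3) x^4 - (8/15) x^5 + O(x^6).

a_0 = 2; a_1 = -1; a_2 = 8; a_3 = -4/3; a_4 = 16/3; a_5 = -8/15


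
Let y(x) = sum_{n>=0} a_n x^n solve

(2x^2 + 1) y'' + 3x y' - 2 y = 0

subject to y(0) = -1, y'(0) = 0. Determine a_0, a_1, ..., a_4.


Ansatz: y(x) = sum_{n>=0} a_n x^n, so y'(x) = sum_{n>=1} n a_n x^(n-1) and y''(x) = sum_{n>=2} n(n-1) a_n x^(n-2).
Substitute into P(x) y'' + Q(x) y' + R(x) y = 0 with P(x) = 2x^2 + 1, Q(x) = 3x, R(x) = -2, and match powers of x.
Initial conditions: a_0 = -1, a_1 = 0.
Setting the coefficient of each power of x to zero and solving order by order (substituting the coefficients already found):
  x^0: 2 a_2 - 2 a_0 = 0  ->  2 a_2 = 2 a_0 = -2  ->  a_2 = -1
  x^1: 6 a_3 + a_1 = 0  ->  6 a_3 = -a_1 = 0  ->  a_3 = 0
  x^2: 12 a_4 + 8 a_2 = 0  ->  12 a_4 = -8 a_2 = 8  ->  a_4 = 2/3
Truncated series: y(x) = -1 - x^2 + (2/3) x^4 + O(x^5).

a_0 = -1; a_1 = 0; a_2 = -1; a_3 = 0; a_4 = 2/3


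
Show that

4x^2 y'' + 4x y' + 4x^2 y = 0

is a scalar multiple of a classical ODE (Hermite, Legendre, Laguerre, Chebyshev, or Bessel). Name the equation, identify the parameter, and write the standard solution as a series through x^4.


All three coefficients share the factor 4; dividing through by 4 gives  x^2 y'' + x y' + x^2 y = 0.
This matches the Bessel equation x^2 y'' + x y' + (x^2 - nu^2) y = 0 with nu^2 = 0, so nu = 0; the solution bounded at x = 0 is J_0(x).
Frobenius at x = 0: indicial roots ±nu; for r = nu the recurrence k(k + 2nu) c_k = -c_{k-2} gives the standard series J_nu(x) = sum_{k>=0} (-1)^k / (k! (k+nu)!) (x/2)^(2k+nu). Evaluate the first 3 terms:
  k = 0: (-1)^0 / (0! * 0! * 2^0) x^0 = 1/(1*1*1) x^0 = (1) x^0
  k = 1: (-1)^1 / (1! * 1! * 2^2) x^2 = -1/(1*1*4) x^2 = (-1/4) x^2
  k = 2: (-1)^2 / (2! * 2! * 2^4) x^4 = 1/(2*2*16) x^4 = (1/64) x^4
Hence J_0(x) = x^4/64 - x^2/4 + 1 + ....

J_0(x); series = x^4/64 - x^2/4 + 1


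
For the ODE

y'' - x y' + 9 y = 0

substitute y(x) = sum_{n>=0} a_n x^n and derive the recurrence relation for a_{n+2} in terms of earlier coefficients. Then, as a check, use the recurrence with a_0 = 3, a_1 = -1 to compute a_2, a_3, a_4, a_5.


Substitute y = sum_n a_n x^n.
y''(x) has coefficient (n+2)(n+1) a_{n+2} at x^n;
-x y'(x) has coefficient -n a_n at x^n (shift);
9 y(x) has coefficient 9 a_n at x^n.
Matching x^n: (n+2)(n+1) a_{n+2} + (-n + 9) a_n = 0.
Thus a_{n+2} = (n - 9) / ((n+1)(n+2)) * a_n.

Check with a_0 = 3, a_1 = -1 (apply the recurrence for n = 0, 1, 2, 3): a_0 = 3, a_1 = -1, a_2 = -27/2, a_3 = 4/3, a_4 = 63/8, a_5 = -2/5.

a_(n+2) = (n - 9) / ((n+1)(n+2)) * a_n; check: a_0 = 3, a_1 = -1, a_2 = -27/2, a_3 = 4/3, a_4 = 63/8, a_5 = -2/5


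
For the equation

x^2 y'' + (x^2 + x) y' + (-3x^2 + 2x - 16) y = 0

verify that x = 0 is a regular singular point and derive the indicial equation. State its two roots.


Divide by x^2 to reach normal form y'' + P_1(x) y' + P_2(x) y = 0 with P_1(x) = 1 + 1/x and P_2(x) = -3 + 2/x - 16/x^2.
x = 0 is a singular point because the y'-coefficient 1 + 1/x has a pole at x = 0 and the y-coefficient -3 + 2/x - 16/x^2 has a pole at x = 0.
It is a regular singular point because x P_1(x) = p(x) = x + 1 and x^2 P_2(x) = q(x) = -3x^2 + 2x - 16 are polynomials, hence analytic at x = 0.
p(0) = 1,  q(0) = -16.
Indicial equation: r(r-1) + p(0) r + q(0) = 0, i.e. r^2 + (p(0) - 1) r + q(0) = 0, i.e. r^2 - 16 = 0.
Discriminant: (0)^2 - 4(-16) = 64, so r = (0 ± 8)/2.
Solving: r_1 = 4, r_2 = -4.

indicial: r^2 - 16 = 0; roots r_1 = 4, r_2 = -4


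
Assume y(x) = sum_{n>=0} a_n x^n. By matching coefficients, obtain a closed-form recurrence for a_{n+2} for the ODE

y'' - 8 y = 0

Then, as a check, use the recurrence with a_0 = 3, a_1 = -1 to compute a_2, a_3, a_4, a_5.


Substitute y = sum_n a_n x^n into y'' + (const) y = 0.
y''(x) = sum_{n>=0} (n+2)(n+1) a_{n+2} x^n.
The ODE becomes sum_n [(n+2)(n+1) a_{n+2} - 8 a_n] x^n = 0.
Setting each coefficient to zero gives the recurrence:
  (n+2)(n+1) a_{n+2} - 8 a_n = 0,
  a_{n+2} = 8 / ((n+1)(n+2)) a_n.

Check with a_0 = 3, a_1 = -1 (apply the recurrence for n = 0, 1, 2, 3): a_0 = 3, a_1 = -1, a_2 = 12, a_3 = -4/3, a_4 = 8, a_5 = -8/15.

a_{n+2} = 8/((n+1)(n+2)) * a_n; check: a_0 = 3, a_1 = -1, a_2 = 12, a_3 = -4/3, a_4 = 8, a_5 = -8/15


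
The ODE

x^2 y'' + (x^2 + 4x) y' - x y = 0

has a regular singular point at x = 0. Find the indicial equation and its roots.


Divide by x^2 to reach normal form y'' + P_1(x) y' + P_2(x) y = 0 with P_1(x) = 1 + 4/x and P_2(x) = -1/x.
x = 0 is a singular point because the y'-coefficient 1 + 4/x has a pole at x = 0 and the y-coefficient -1/x has a pole at x = 0.
It is a regular singular point because x P_1(x) = p(x) = x + 4 and x^2 P_2(x) = q(x) = -x are polynomials, hence analytic at x = 0.
p(0) = 4,  q(0) = 0.
Indicial equation: r(r-1) + p(0) r + q(0) = 0, i.e. r^2 + (p(0) - 1) r + q(0) = 0, i.e. r^2 + 3 r = 0.
Discriminant: (3)^2 - 4(0) = 9, so r = (-3 ± 3)/2.
Solving: r_1 = 0, r_2 = -3.

indicial: r^2 + 3 r = 0; roots r_1 = 0, r_2 = -3


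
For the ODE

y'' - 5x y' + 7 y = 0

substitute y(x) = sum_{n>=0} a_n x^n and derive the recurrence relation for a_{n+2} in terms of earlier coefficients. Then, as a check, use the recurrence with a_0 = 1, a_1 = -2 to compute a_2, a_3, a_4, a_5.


Substitute y = sum_n a_n x^n.
y''(x) has coefficient (n+2)(n+1) a_{n+2} at x^n;
-5 x y'(x) has coefficient -5 n a_n at x^n (shift);
7 y(x) has coefficient 7 a_n at x^n.
Matching x^n: (n+2)(n+1) a_{n+2} + (-5n + 7) a_n = 0.
Thus a_{n+2} = (5n - 7) / ((n+1)(n+2)) * a_n.

Check with a_0 = 1, a_1 = -2 (apply the recurrence for n = 0, 1, 2, 3): a_0 = 1, a_1 = -2, a_2 = -7/2, a_3 = 2/3, a_4 = -7/8, a_5 = 4/15.

a_(n+2) = (5n - 7) / ((n+1)(n+2)) * a_n; check: a_0 = 1, a_1 = -2, a_2 = -7/2, a_3 = 2/3, a_4 = -7/8, a_5 = 4/15


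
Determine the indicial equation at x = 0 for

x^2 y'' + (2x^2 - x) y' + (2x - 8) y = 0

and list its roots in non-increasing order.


Divide by x^2 to reach normal form y'' + P_1(x) y' + P_2(x) y = 0 with P_1(x) = 2 - 1/x and P_2(x) = 2/x - 8/x^2.
x = 0 is a singular point because the y'-coefficient 2 - 1/x has a pole at x = 0 and the y-coefficient 2/x - 8/x^2 has a pole at x = 0.
It is a regular singular point because x P_1(x) = p(x) = 2x - 1 and x^2 P_2(x) = q(x) = 2x - 8 are polynomials, hence analytic at x = 0.
p(0) = -1,  q(0) = -8.
Indicial equation: r(r-1) + p(0) r + q(0) = 0, i.e. r^2 + (p(0) - 1) r + q(0) = 0, i.e. r^2 - 2 r - 8 = 0.
Discriminant: (-2)^2 - 4(-8) = 36, so r = (2 ± 6)/2.
Solving: r_1 = 4, r_2 = -2.

indicial: r^2 - 2 r - 8 = 0; roots r_1 = 4, r_2 = -2


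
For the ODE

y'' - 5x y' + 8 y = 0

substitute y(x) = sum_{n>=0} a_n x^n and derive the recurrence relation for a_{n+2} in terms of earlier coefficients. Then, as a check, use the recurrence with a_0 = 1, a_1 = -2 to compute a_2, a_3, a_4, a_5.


Substitute y = sum_n a_n x^n.
y''(x) has coefficient (n+2)(n+1) a_{n+2} at x^n;
-5 x y'(x) has coefficient -5 n a_n at x^n (shift);
8 y(x) has coefficient 8 a_n at x^n.
Matching x^n: (n+2)(n+1) a_{n+2} + (-5n + 8) a_n = 0.
Thus a_{n+2} = (5n - 8) / ((n+1)(n+2)) * a_n.

Check with a_0 = 1, a_1 = -2 (apply the recurrence for n = 0, 1, 2, 3): a_0 = 1, a_1 = -2, a_2 = -4, a_3 = 1, a_4 = -2/3, a_5 = 7/20.

a_(n+2) = (5n - 8) / ((n+1)(n+2)) * a_n; check: a_0 = 1, a_1 = -2, a_2 = -4, a_3 = 1, a_4 = -2/3, a_5 = 7/20


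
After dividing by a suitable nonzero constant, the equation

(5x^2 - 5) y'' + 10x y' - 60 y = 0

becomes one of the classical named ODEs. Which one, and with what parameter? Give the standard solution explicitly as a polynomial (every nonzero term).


All three coefficients share the factor -5; dividing through by -5 gives  (1 - x^2) y'' - 2x y' + 12 y = 0.
This matches the Legendre equation (1 - x^2) y'' - 2x y' + n(n+1) y = 0 (note the -2x y' term) with n(n+1) = 12, so n = 3; the polynomial solution is P_3(x).
With y = sum_k a_k x^k, matching x^k gives (k+2)(k+1) a_{k+2} = [k(k+1) - n(n+1)] a_k = (k - 3)(k + 4) a_k. The right side vanishes at k = 3, so the series with the parity of 3 terminates at degree 3.
Standard normalization (P_n(1) = 1): leading coefficient (2n)!/(2^n (n!)^2) = 720/(8*36) = 5/2, so a_3 = 5/2. Work downward with a_k = (k+1)(k+2) a_{k+2} / ((k - 3)(k + 4)):
  a_1 = (2)(3)(5/2) / ((1 - 3)(1 + 4)) = 15/(-10) = -3/2
Hence P_3(x) = 5 x^3/2 - 3 x/2.

P_3(x); series = 5 x^3/2 - 3 x/2


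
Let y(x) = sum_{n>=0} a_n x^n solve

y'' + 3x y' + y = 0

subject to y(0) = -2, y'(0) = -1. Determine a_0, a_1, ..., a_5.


Ansatz: y(x) = sum_{n>=0} a_n x^n, so y'(x) = sum_{n>=1} n a_n x^(n-1) and y''(x) = sum_{n>=2} n(n-1) a_n x^(n-2).
Substitute into P(x) y'' + Q(x) y' + R(x) y = 0 with P(x) = 1, Q(x) = 3x, R(x) = 1, and match powers of x.
Initial conditions: a_0 = -2, a_1 = -1.
Setting the coefficient of each power of x to zero and solving order by order (substituting the coefficients already found):
  x^0: 2 a_2 + a_0 = 0  ->  2 a_2 = -a_0 = 2  ->  a_2 = 1
  x^1: 6 a_3 + 4 a_1 = 0  ->  6 a_3 = -4 a_1 = 4  ->  a_3 = 2/3
  x^2: 12 a_4 + 7 a_2 = 0  ->  12 a_4 = -7 a_2 = -7  ->  a_4 = -7/12
  x^3: 20 a_5 + 10 a_3 = 0  ->  20 a_5 = -10 a_3 = -20/3  ->  a_5 = -1/3
Truncated series: y(x) = -2 - x + x^2 + (2/3) x^3 - (7/12) x^4 - (1/3) x^5 + O(x^6).

a_0 = -2; a_1 = -1; a_2 = 1; a_3 = 2/3; a_4 = -7/12; a_5 = -1/3


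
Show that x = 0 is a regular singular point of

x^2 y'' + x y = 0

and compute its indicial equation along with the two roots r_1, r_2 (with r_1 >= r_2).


Divide by x^2 to reach normal form y'' + P_1(x) y' + P_2(x) y = 0 with P_1(x) = 0 and P_2(x) = 1/x.
x = 0 is a singular point because the y-coefficient 1/x has a pole at x = 0.
It is a regular singular point because x P_1(x) = p(x) = 0 and x^2 P_2(x) = q(x) = x are polynomials, hence analytic at x = 0.
p(0) = 0,  q(0) = 0.
Indicial equation: r(r-1) + p(0) r + q(0) = 0, i.e. r^2 + (p(0) - 1) r + q(0) = 0, i.e. r^2 - 1 r = 0.
Discriminant: (-1)^2 - 4(0) = 1, so r = (1 ± 1)/2.
Solving: r_1 = 1, r_2 = 0.

indicial: r^2 - 1 r = 0; roots r_1 = 1, r_2 = 0


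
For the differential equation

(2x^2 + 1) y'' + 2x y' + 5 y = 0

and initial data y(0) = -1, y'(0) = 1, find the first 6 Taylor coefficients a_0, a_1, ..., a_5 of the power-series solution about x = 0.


Ansatz: y(x) = sum_{n>=0} a_n x^n, so y'(x) = sum_{n>=1} n a_n x^(n-1) and y''(x) = sum_{n>=2} n(n-1) a_n x^(n-2).
Substitute into P(x) y'' + Q(x) y' + R(x) y = 0 with P(x) = 2x^2 + 1, Q(x) = 2x, R(x) = 5, and match powers of x.
Initial conditions: a_0 = -1, a_1 = 1.
Setting the coefficient of each power of x to zero and solving order by order (substituting the coefficients already found):
  x^0: 2 a_2 + 5 a_0 = 0  ->  2 a_2 = -5 a_0 = 5  ->  a_2 = 5/2
  x^1: 6 a_3 + 7 a_1 = 0  ->  6 a_3 = -7 a_1 = -7  ->  a_3 = -7/6
  x^2: 12 a_4 + 13 a_2 = 0  ->  12 a_4 = -13 a_2 = -65/2  ->  a_4 = -65/24
  x^3: 20 a_5 + 23 a_3 = 0  ->  20 a_5 = -23 a_3 = 161/6  ->  a_5 = 161/120
Truncated series: y(x) = -1 + x + (5/2) x^2 - (7/6) x^3 - (65/24) x^4 + (161/120) x^5 + O(x^6).

a_0 = -1; a_1 = 1; a_2 = 5/2; a_3 = -7/6; a_4 = -65/24; a_5 = 161/120


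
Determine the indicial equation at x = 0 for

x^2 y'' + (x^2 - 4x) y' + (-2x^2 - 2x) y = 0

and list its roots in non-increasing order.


Divide by x^2 to reach normal form y'' + P_1(x) y' + P_2(x) y = 0 with P_1(x) = 1 - 4/x and P_2(x) = -2 - 2/x.
x = 0 is a singular point because the y'-coefficient 1 - 4/x has a pole at x = 0 and the y-coefficient -2 - 2/x has a pole at x = 0.
It is a regular singular point because x P_1(x) = p(x) = x - 4 and x^2 P_2(x) = q(x) = -2x^2 - 2x are polynomials, hence analytic at x = 0.
p(0) = -4,  q(0) = 0.
Indicial equation: r(r-1) + p(0) r + q(0) = 0, i.e. r^2 + (p(0) - 1) r + q(0) = 0, i.e. r^2 - 5 r = 0.
Discriminant: (-5)^2 - 4(0) = 25, so r = (5 ± 5)/2.
Solving: r_1 = 5, r_2 = 0.

indicial: r^2 - 5 r = 0; roots r_1 = 5, r_2 = 0


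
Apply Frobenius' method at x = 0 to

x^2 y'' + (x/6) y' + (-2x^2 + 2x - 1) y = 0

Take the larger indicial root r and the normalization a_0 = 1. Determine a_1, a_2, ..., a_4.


Write in Frobenius form y'' + (p(x)/x) y' + (q(x)/x^2) y = 0:
  p(x) = 1/6,  q(x) = -2x^2 + 2x - 1.
Indicial equation: r(r-1) + (1/6) r + (-1) = 0 -> roots r_1 = 3/2, r_2 = -2/3.
Take r = r_1 = 3/2. Let y(x) = x^r sum_{n>=0} a_n x^n with a_0 = 1.
Substitute y = x^r sum a_n x^n and match x^{r+n}. The recurrence is
  D(n) a_n + 2 a_{n-1} - 2 a_{n-2} = 0,  where D(n) = (r+n)(r+n-1) + (1/6)(r+n) + (-1).
  a_n = [-2 a_{n-1} + 2 a_{n-2}] / D(n).
Since the indicial polynomial factors as (r - r_1)(r - r_2), D(n) = (r_1 + n - r_1)(r_1 + n - r_2) = n(n + 13/6).
Evaluating step by step (a_0 = 1):
  n = 1: D(1) = 1(1 + 13/6) = 19/6; numerator = -2(1) = -2; a_1 = (-2)/(19/6) = -12/19
  n = 2: D(2) = 2(2 + 13/6) = 25/3; numerator = -2(-12/19) + 2(1) = 62/19; a_2 = (62/19)/(25/3) = 186/475
  n = 3: D(3) = 3(3 + 13/6) = 31/2; numerator = -2(186/475) + 2(-12/19) = -972/475; a_3 = (-972/475)/(31/2) = -1944/14725
  n = 4: D(4) = 4(4 + 13/6) = 74/3; numerator = -2(-1944/14725) + 2(186/475) = 3084/2945; a_4 = (3084/2945)/(74/3) = 4626/108965

r = 3/2; a_0 = 1; a_1 = -12/19; a_2 = 186/475; a_3 = -1944/14725; a_4 = 4626/108965


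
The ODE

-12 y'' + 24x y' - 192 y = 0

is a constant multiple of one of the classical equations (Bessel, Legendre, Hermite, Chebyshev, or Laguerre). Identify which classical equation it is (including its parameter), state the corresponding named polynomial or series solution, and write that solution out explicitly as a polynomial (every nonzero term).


All three coefficients share the factor -12; dividing through by -12 gives  y'' - 2x y' + 16 y = 0.
This matches the Hermite equation y'' - 2x y' + 2n y = 0 with 2n = 16, so n = 8; the polynomial solution is H_8(x).
With y = sum_k a_k x^k, matching x^k gives (k+2)(k+1) a_{k+2} = 2(k - n) a_k = 2(k - 8) a_k. The right side vanishes at k = 8, so the series with the parity of 8 terminates at degree 8.
Standard normalization: leading coefficient of H_n is 2^n, so a_8 = 2^8 = 256. Work downward with a_k = (k+1)(k+2) a_{k+2} / (2(k - n)):
  a_6 = (7)(8)(256) / (2(6 - 8)) = 14336/(-4) = -3584
  a_4 = (5)(6)(-3584) / (2(4 - 8)) = -107520/(-8) = 13440
  a_2 = (3)(4)(13440) / (2(2 - 8)) = 161280/(-12) = -13440
  a_0 = (1)(2)(-13440) / (2(0 - 8)) = -26880/(-16) = 1680
Hence H_8(x) = 256 x^8 - 3584 x^6 + 13440 x^4 - 13440 x^2 + 1680.

H_8(x); series = 256 x^8 - 3584 x^6 + 13440 x^4 - 13440 x^2 + 1680


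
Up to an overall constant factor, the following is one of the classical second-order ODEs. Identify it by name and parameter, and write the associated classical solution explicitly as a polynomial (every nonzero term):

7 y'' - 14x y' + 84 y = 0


All three coefficients share the factor 7; dividing through by 7 gives  y'' - 2x y' + 12 y = 0.
This matches the Hermite equation y'' - 2x y' + 2n y = 0 with 2n = 12, so n = 6; the polynomial solution is H_6(x).
With y = sum_k a_k x^k, matching x^k gives (k+2)(k+1) a_{k+2} = 2(k - n) a_k = 2(k - 6) a_k. The right side vanishes at k = 6, so the series with the parity of 6 terminates at degree 6.
Standard normalization: leading coefficient of H_n is 2^n, so a_6 = 2^6 = 64. Work downward with a_k = (k+1)(k+2) a_{k+2} / (2(k - n)):
  a_4 = (5)(6)(64) / (2(4 - 6)) = 1920/(-4) = -480
  a_2 = (3)(4)(-480) / (2(2 - 6)) = -5760/(-8) = 720
  a_0 = (1)(2)(720) / (2(0 - 6)) = 1440/(-12) = -120
Hence H_6(x) = 64 x^6 - 480 x^4 + 720 x^2 - 120.

H_6(x); series = 64 x^6 - 480 x^4 + 720 x^2 - 120


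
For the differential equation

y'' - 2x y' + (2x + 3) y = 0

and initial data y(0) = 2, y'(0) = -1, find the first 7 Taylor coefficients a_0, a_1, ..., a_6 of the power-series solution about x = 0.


Ansatz: y(x) = sum_{n>=0} a_n x^n, so y'(x) = sum_{n>=1} n a_n x^(n-1) and y''(x) = sum_{n>=2} n(n-1) a_n x^(n-2).
Substitute into P(x) y'' + Q(x) y' + R(x) y = 0 with P(x) = 1, Q(x) = -2x, R(x) = 2x + 3, and match powers of x.
Initial conditions: a_0 = 2, a_1 = -1.
Setting the coefficient of each power of x to zero and solving order by order (substituting the coefficients already found):
  x^0: 2 a_2 + 3 a_0 = 0  ->  2 a_2 = -3 a_0 = -6  ->  a_2 = -3
  x^1: 6 a_3 + a_1 + 2 a_0 = 0  ->  6 a_3 = -a_1 - 2 a_0 = -3  ->  a_3 = -1/2
  x^2: 12 a_4 - a_2 + 2 a_1 = 0  ->  12 a_4 = a_2 - 2 a_1 = -1  ->  a_4 = -1/12
  x^3: 20 a_5 - 3 a_3 + 2 a_2 = 0  ->  20 a_5 = 3 a_3 - 2 a_2 = 9/2  ->  a_5 = 9/40
  x^4: 30 a_6 - 5 a_4 + 2 a_3 = 0  ->  30 a_6 = 5 a_4 - 2 a_3 = 7/12  ->  a_6 = 7/360
Truncated series: y(x) = 2 - x - 3 x^2 - (1/2) x^3 - (1/12) x^4 + (9/40) x^5 + (7/360) x^6 + O(x^7).

a_0 = 2; a_1 = -1; a_2 = -3; a_3 = -1/2; a_4 = -1/12; a_5 = 9/40; a_6 = 7/360


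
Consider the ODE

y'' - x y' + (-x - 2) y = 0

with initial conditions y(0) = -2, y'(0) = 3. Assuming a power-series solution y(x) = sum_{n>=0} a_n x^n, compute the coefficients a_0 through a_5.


Ansatz: y(x) = sum_{n>=0} a_n x^n, so y'(x) = sum_{n>=1} n a_n x^(n-1) and y''(x) = sum_{n>=2} n(n-1) a_n x^(n-2).
Substitute into P(x) y'' + Q(x) y' + R(x) y = 0 with P(x) = 1, Q(x) = -x, R(x) = -x - 2, and match powers of x.
Initial conditions: a_0 = -2, a_1 = 3.
Setting the coefficient of each power of x to zero and solving order by order (substituting the coefficients already found):
  x^0: 2 a_2 - 2 a_0 = 0  ->  2 a_2 = 2 a_0 = -4  ->  a_2 = -2
  x^1: 6 a_3 - 3 a_1 - a_0 = 0  ->  6 a_3 = 3 a_1 + a_0 = 7  ->  a_3 = 7/6
  x^2: 12 a_4 - 4 a_2 - a_1 = 0  ->  12 a_4 = 4 a_2 + a_1 = -5  ->  a_4 = -5/12
  x^3: 20 a_5 - 5 a_3 - a_2 = 0  ->  20 a_5 = 5 a_3 + a_2 = 23/6  ->  a_5 = 23/120
Truncated series: y(x) = -2 + 3 x - 2 x^2 + (7/6) x^3 - (5/12) x^4 + (23/120) x^5 + O(x^6).

a_0 = -2; a_1 = 3; a_2 = -2; a_3 = 7/6; a_4 = -5/12; a_5 = 23/120


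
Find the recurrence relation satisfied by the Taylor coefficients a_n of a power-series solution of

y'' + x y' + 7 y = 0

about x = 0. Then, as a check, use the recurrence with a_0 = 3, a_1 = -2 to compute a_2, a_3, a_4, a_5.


Substitute y = sum_n a_n x^n.
y''(x) has coefficient (n+2)(n+1) a_{n+2} at x^n;
x y'(x) has coefficient n a_n at x^n (shift);
7 y(x) has coefficient 7 a_n at x^n.
Matching x^n: (n+2)(n+1) a_{n+2} + (n + 7) a_n = 0.
Thus a_{n+2} = (-n - 7) / ((n+1)(n+2)) * a_n.

Check with a_0 = 3, a_1 = -2 (apply the recurrence for n = 0, 1, 2, 3): a_0 = 3, a_1 = -2, a_2 = -21/2, a_3 = 8/3, a_4 = 63/8, a_5 = -4/3.

a_(n+2) = (-n - 7) / ((n+1)(n+2)) * a_n; check: a_0 = 3, a_1 = -2, a_2 = -21/2, a_3 = 8/3, a_4 = 63/8, a_5 = -4/3
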